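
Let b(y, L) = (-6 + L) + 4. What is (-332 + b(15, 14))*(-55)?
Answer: 17600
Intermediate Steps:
b(y, L) = -2 + L
(-332 + b(15, 14))*(-55) = (-332 + (-2 + 14))*(-55) = (-332 + 12)*(-55) = -320*(-55) = 17600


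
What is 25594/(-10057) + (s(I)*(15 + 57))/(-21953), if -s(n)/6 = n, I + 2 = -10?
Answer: -614000570/220781321 ≈ -2.7810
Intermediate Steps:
I = -12 (I = -2 - 10 = -12)
s(n) = -6*n
25594/(-10057) + (s(I)*(15 + 57))/(-21953) = 25594/(-10057) + ((-6*(-12))*(15 + 57))/(-21953) = 25594*(-1/10057) + (72*72)*(-1/21953) = -25594/10057 + 5184*(-1/21953) = -25594/10057 - 5184/21953 = -614000570/220781321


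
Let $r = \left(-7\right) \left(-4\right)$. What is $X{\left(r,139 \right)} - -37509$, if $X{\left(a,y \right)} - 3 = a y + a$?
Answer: $41432$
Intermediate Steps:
$r = 28$
$X{\left(a,y \right)} = 3 + a + a y$ ($X{\left(a,y \right)} = 3 + \left(a y + a\right) = 3 + \left(a + a y\right) = 3 + a + a y$)
$X{\left(r,139 \right)} - -37509 = \left(3 + 28 + 28 \cdot 139\right) - -37509 = \left(3 + 28 + 3892\right) + 37509 = 3923 + 37509 = 41432$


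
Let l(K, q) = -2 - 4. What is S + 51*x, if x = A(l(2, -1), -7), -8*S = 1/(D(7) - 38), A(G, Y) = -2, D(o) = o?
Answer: -25295/248 ≈ -102.00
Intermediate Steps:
l(K, q) = -6
S = 1/248 (S = -1/(8*(7 - 38)) = -1/8/(-31) = -1/8*(-1/31) = 1/248 ≈ 0.0040323)
x = -2
S + 51*x = 1/248 + 51*(-2) = 1/248 - 102 = -25295/248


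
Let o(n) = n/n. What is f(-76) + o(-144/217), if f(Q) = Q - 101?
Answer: -176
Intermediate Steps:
o(n) = 1
f(Q) = -101 + Q
f(-76) + o(-144/217) = (-101 - 76) + 1 = -177 + 1 = -176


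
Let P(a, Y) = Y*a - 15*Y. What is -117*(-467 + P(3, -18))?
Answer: 29367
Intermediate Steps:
P(a, Y) = -15*Y + Y*a
-117*(-467 + P(3, -18)) = -117*(-467 - 18*(-15 + 3)) = -117*(-467 - 18*(-12)) = -117*(-467 + 216) = -117*(-251) = 29367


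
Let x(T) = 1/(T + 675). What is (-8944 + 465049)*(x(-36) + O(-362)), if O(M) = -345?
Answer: -33516723890/213 ≈ -1.5736e+8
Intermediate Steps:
x(T) = 1/(675 + T)
(-8944 + 465049)*(x(-36) + O(-362)) = (-8944 + 465049)*(1/(675 - 36) - 345) = 456105*(1/639 - 345) = 456105*(-220454/639) = -33516723890/213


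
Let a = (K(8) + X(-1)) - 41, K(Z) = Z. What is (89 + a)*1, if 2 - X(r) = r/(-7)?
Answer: 405/7 ≈ 57.857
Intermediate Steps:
X(r) = 2 + r/7 (X(r) = 2 - r/(-7) = 2 - r*(-1)/7 = 2 - (-1)*r/7 = 2 + r/7)
a = -218/7 (a = (8 + (2 + (⅐)*(-1))) - 41 = (8 + (2 - ⅐)) - 41 = (8 + 13/7) - 41 = 69/7 - 41 = -218/7 ≈ -31.143)
(89 + a)*1 = (89 - 218/7)*1 = (405/7)*1 = 405/7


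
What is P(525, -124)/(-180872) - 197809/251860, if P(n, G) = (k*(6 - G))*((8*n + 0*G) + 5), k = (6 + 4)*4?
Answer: -692868608681/5694302740 ≈ -121.68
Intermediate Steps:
k = 40 (k = 10*4 = 40)
P(n, G) = (5 + 8*n)*(240 - 40*G) (P(n, G) = (40*(6 - G))*((8*n + 0*G) + 5) = (240 - 40*G)*((8*n + 0) + 5) = (240 - 40*G)*(8*n + 5) = (240 - 40*G)*(5 + 8*n) = (5 + 8*n)*(240 - 40*G))
P(525, -124)/(-180872) - 197809/251860 = (1200 - 200*(-124) + 1920*525 - 320*(-124)*525)/(-180872) - 197809/251860 = (1200 + 24800 + 1008000 + 20832000)*(-1/180872) - 197809*1/251860 = 21866000*(-1/180872) - 197809/251860 = -2733250/22609 - 197809/251860 = -692868608681/5694302740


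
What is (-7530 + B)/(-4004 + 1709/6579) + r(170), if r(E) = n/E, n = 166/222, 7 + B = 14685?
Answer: -885207407659/497047254090 ≈ -1.7809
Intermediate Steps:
B = 14678 (B = -7 + 14685 = 14678)
n = 83/111 (n = 166*(1/222) = 83/111 ≈ 0.74775)
r(E) = 83/(111*E)
(-7530 + B)/(-4004 + 1709/6579) + r(170) = (-7530 + 14678)/(-4004 + 1709/6579) + (83/111)/170 = 7148/(-4004 + 1709*(1/6579)) + (83/111)*(1/170) = 7148/(-4004 + 1709/6579) + 83/18870 = 7148/(-26340607/6579) + 83/18870 = 7148*(-6579/26340607) + 83/18870 = -47026692/26340607 + 83/18870 = -885207407659/497047254090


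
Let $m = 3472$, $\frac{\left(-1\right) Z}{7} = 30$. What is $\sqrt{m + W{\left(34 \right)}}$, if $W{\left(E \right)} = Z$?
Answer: $\sqrt{3262} \approx 57.114$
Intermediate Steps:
$Z = -210$ ($Z = \left(-7\right) 30 = -210$)
$W{\left(E \right)} = -210$
$\sqrt{m + W{\left(34 \right)}} = \sqrt{3472 - 210} = \sqrt{3262}$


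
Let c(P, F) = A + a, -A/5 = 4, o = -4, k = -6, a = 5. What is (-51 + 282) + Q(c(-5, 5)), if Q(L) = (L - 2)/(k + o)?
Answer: 2327/10 ≈ 232.70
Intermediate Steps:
A = -20 (A = -5*4 = -20)
c(P, F) = -15 (c(P, F) = -20 + 5 = -15)
Q(L) = ⅕ - L/10 (Q(L) = (L - 2)/(-6 - 4) = (-2 + L)/(-10) = (-2 + L)*(-⅒) = ⅕ - L/10)
(-51 + 282) + Q(c(-5, 5)) = (-51 + 282) + (⅕ - ⅒*(-15)) = 231 + (⅕ + 3/2) = 231 + 17/10 = 2327/10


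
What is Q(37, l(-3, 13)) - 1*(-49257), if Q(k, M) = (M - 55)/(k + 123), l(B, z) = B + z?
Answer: 1576215/32 ≈ 49257.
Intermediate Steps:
Q(k, M) = (-55 + M)/(123 + k)
Q(37, l(-3, 13)) - 1*(-49257) = (-55 + (-3 + 13))/(123 + 37) - 1*(-49257) = (-55 + 10)/160 + 49257 = (1/160)*(-45) + 49257 = -9/32 + 49257 = 1576215/32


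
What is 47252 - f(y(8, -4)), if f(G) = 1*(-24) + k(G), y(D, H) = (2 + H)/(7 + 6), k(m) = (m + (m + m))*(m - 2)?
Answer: 7989476/169 ≈ 47275.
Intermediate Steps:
k(m) = 3*m*(-2 + m) (k(m) = (m + 2*m)*(-2 + m) = (3*m)*(-2 + m) = 3*m*(-2 + m))
y(D, H) = 2/13 + H/13 (y(D, H) = (2 + H)/13 = (2 + H)*(1/13) = 2/13 + H/13)
f(G) = -24 + 3*G*(-2 + G) (f(G) = 1*(-24) + 3*G*(-2 + G) = -24 + 3*G*(-2 + G))
47252 - f(y(8, -4)) = 47252 - (-24 + 3*(2/13 + (1/13)*(-4))*(-2 + (2/13 + (1/13)*(-4)))) = 47252 - (-24 + 3*(2/13 - 4/13)*(-2 + (2/13 - 4/13))) = 47252 - (-24 + 3*(-2/13)*(-2 - 2/13)) = 47252 - (-24 + 3*(-2/13)*(-28/13)) = 47252 - (-24 + 168/169) = 47252 - 1*(-3888/169) = 47252 + 3888/169 = 7989476/169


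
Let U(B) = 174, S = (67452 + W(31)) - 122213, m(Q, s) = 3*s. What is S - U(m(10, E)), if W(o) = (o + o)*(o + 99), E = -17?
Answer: -46875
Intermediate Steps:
W(o) = 2*o*(99 + o) (W(o) = (2*o)*(99 + o) = 2*o*(99 + o))
S = -46701 (S = (67452 + 2*31*(99 + 31)) - 122213 = (67452 + 2*31*130) - 122213 = (67452 + 8060) - 122213 = 75512 - 122213 = -46701)
S - U(m(10, E)) = -46701 - 1*174 = -46701 - 174 = -46875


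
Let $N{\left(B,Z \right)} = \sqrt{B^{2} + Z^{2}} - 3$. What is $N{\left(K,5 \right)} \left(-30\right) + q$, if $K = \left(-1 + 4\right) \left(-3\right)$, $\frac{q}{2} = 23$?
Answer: $136 - 30 \sqrt{106} \approx -172.87$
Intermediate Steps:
$q = 46$ ($q = 2 \cdot 23 = 46$)
$K = -9$ ($K = 3 \left(-3\right) = -9$)
$N{\left(B,Z \right)} = -3 + \sqrt{B^{2} + Z^{2}}$
$N{\left(K,5 \right)} \left(-30\right) + q = \left(-3 + \sqrt{\left(-9\right)^{2} + 5^{2}}\right) \left(-30\right) + 46 = \left(-3 + \sqrt{81 + 25}\right) \left(-30\right) + 46 = \left(-3 + \sqrt{106}\right) \left(-30\right) + 46 = \left(90 - 30 \sqrt{106}\right) + 46 = 136 - 30 \sqrt{106}$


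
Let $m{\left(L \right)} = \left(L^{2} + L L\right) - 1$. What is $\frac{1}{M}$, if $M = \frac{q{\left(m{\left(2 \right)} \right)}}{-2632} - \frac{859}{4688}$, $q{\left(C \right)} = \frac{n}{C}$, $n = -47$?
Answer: $- \frac{229712}{41505} \approx -5.5346$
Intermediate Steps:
$m{\left(L \right)} = -1 + 2 L^{2}$ ($m{\left(L \right)} = \left(L^{2} + L^{2}\right) - 1 = 2 L^{2} - 1 = -1 + 2 L^{2}$)
$q{\left(C \right)} = - \frac{47}{C}$
$M = - \frac{41505}{229712}$ ($M = \frac{\left(-47\right) \frac{1}{-1 + 2 \cdot 2^{2}}}{-2632} - \frac{859}{4688} = - \frac{47}{-1 + 2 \cdot 4} \left(- \frac{1}{2632}\right) - \frac{859}{4688} = - \frac{47}{-1 + 8} \left(- \frac{1}{2632}\right) - \frac{859}{4688} = - \frac{47}{7} \left(- \frac{1}{2632}\right) - \frac{859}{4688} = \left(-47\right) \frac{1}{7} \left(- \frac{1}{2632}\right) - \frac{859}{4688} = \left(- \frac{47}{7}\right) \left(- \frac{1}{2632}\right) - \frac{859}{4688} = \frac{1}{392} - \frac{859}{4688} = - \frac{41505}{229712} \approx -0.18068$)
$\frac{1}{M} = \frac{1}{- \frac{41505}{229712}} = - \frac{229712}{41505}$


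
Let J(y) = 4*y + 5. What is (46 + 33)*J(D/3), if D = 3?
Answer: 711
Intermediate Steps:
J(y) = 5 + 4*y
(46 + 33)*J(D/3) = (46 + 33)*(5 + 4*(3/3)) = 79*(5 + 4*(3*(⅓))) = 79*(5 + 4*1) = 79*(5 + 4) = 79*9 = 711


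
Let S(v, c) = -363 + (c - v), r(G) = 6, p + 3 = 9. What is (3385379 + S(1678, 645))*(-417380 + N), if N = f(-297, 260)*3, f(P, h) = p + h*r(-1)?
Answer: -1396508872406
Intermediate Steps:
p = 6 (p = -3 + 9 = 6)
S(v, c) = -363 + c - v
f(P, h) = 6 + 6*h (f(P, h) = 6 + h*6 = 6 + 6*h)
N = 4698 (N = (6 + 6*260)*3 = (6 + 1560)*3 = 1566*3 = 4698)
(3385379 + S(1678, 645))*(-417380 + N) = (3385379 + (-363 + 645 - 1*1678))*(-417380 + 4698) = (3385379 + (-363 + 645 - 1678))*(-412682) = (3385379 - 1396)*(-412682) = 3383983*(-412682) = -1396508872406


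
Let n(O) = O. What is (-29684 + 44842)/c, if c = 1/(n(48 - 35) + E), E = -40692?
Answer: -616612282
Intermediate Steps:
c = -1/40679 (c = 1/((48 - 35) - 40692) = 1/(13 - 40692) = 1/(-40679) = -1/40679 ≈ -2.4583e-5)
(-29684 + 44842)/c = (-29684 + 44842)/(-1/40679) = 15158*(-40679) = -616612282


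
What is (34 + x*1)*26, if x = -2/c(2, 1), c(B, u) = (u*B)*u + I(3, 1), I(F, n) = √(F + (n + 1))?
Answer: 988 - 52*√5 ≈ 871.72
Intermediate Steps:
I(F, n) = √(1 + F + n) (I(F, n) = √(F + (1 + n)) = √(1 + F + n))
c(B, u) = √5 + B*u² (c(B, u) = (u*B)*u + √(1 + 3 + 1) = (B*u)*u + √5 = B*u² + √5 = √5 + B*u²)
x = -2/(2 + √5) (x = -2/(√5 + 2*1²) = -2/(√5 + 2*1) = -2/(√5 + 2) = -2/(2 + √5) ≈ -0.47214)
(34 + x*1)*26 = (34 + (4 - 2*√5)*1)*26 = (34 + (4 - 2*√5))*26 = (38 - 2*√5)*26 = 988 - 52*√5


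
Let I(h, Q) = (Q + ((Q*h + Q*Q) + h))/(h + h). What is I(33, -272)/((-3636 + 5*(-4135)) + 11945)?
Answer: -64769/816156 ≈ -0.079359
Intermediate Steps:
I(h, Q) = (Q + h + Q² + Q*h)/(2*h) (I(h, Q) = (Q + ((Q*h + Q²) + h))/((2*h)) = (Q + ((Q² + Q*h) + h))*(1/(2*h)) = (Q + (h + Q² + Q*h))*(1/(2*h)) = (Q + h + Q² + Q*h)*(1/(2*h)) = (Q + h + Q² + Q*h)/(2*h))
I(33, -272)/((-3636 + 5*(-4135)) + 11945) = ((½)*(-272 + (-272)² + 33*(1 - 272))/33)/((-3636 + 5*(-4135)) + 11945) = ((½)*(1/33)*(-272 + 73984 + 33*(-271)))/((-3636 - 20675) + 11945) = ((½)*(1/33)*(-272 + 73984 - 8943))/(-24311 + 11945) = ((½)*(1/33)*64769)/(-12366) = (64769/66)*(-1/12366) = -64769/816156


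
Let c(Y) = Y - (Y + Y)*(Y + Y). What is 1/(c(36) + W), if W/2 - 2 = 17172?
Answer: 1/29200 ≈ 3.4247e-5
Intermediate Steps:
W = 34348 (W = 4 + 2*17172 = 4 + 34344 = 34348)
c(Y) = Y - 4*Y² (c(Y) = Y - 2*Y*2*Y = Y - 4*Y²)
1/(c(36) + W) = 1/(36*(1 - 4*36) + 34348) = 1/(36*(1 - 144) + 34348) = 1/(36*(-143) + 34348) = 1/(-5148 + 34348) = 1/29200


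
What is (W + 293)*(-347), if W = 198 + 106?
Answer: -207159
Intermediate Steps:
W = 304
(W + 293)*(-347) = (304 + 293)*(-347) = 597*(-347) = -207159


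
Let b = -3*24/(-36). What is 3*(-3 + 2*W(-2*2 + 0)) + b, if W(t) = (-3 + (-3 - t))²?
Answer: 17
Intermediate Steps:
b = 2 (b = -72*(-1/36) = 2)
W(t) = (-6 - t)²
3*(-3 + 2*W(-2*2 + 0)) + b = 3*(-3 + 2*(6 + (-2*2 + 0))²) + 2 = 3*(-3 + 2*(6 + (-4 + 0))²) + 2 = 3*(-3 + 2*(6 - 4)²) + 2 = 3*(-3 + 2*2²) + 2 = 3*(-3 + 2*4) + 2 = 3*(-3 + 8) + 2 = 3*5 + 2 = 15 + 2 = 17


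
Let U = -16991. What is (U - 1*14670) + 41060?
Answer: 9399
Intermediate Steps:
(U - 1*14670) + 41060 = (-16991 - 1*14670) + 41060 = (-16991 - 14670) + 41060 = -31661 + 41060 = 9399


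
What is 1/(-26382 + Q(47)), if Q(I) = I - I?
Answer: -1/26382 ≈ -3.7905e-5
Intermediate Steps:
Q(I) = 0
1/(-26382 + Q(47)) = 1/(-26382 + 0) = 1/(-26382) = -1/26382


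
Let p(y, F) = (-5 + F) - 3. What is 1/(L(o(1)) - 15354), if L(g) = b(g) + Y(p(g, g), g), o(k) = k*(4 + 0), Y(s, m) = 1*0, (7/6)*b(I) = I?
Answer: -7/107454 ≈ -6.5144e-5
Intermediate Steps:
p(y, F) = -8 + F
b(I) = 6*I/7
Y(s, m) = 0
o(k) = 4*k (o(k) = k*4 = 4*k)
L(g) = 6*g/7 (L(g) = 6*g/7 + 0 = 6*g/7)
1/(L(o(1)) - 15354) = 1/(6*(4*1)/7 - 15354) = 1/((6/7)*4 - 15354) = 1/(24/7 - 15354) = 1/(-107454/7) = -7/107454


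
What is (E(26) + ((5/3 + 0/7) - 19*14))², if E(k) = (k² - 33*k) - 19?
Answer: 1948816/9 ≈ 2.1654e+5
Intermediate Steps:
E(k) = -19 + k² - 33*k
(E(26) + ((5/3 + 0/7) - 19*14))² = ((-19 + 26² - 33*26) + ((5/3 + 0/7) - 19*14))² = ((-19 + 676 - 858) + ((5*(⅓) + 0*(⅐)) - 266))² = (-201 + ((5/3 + 0) - 266))² = (-201 + (5/3 - 266))² = (-201 - 793/3)² = (-1396/3)² = 1948816/9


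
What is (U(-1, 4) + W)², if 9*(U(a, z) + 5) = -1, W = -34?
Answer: 123904/81 ≈ 1529.7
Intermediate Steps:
U(a, z) = -46/9 (U(a, z) = -5 + (⅑)*(-1) = -5 - ⅑ = -46/9)
(U(-1, 4) + W)² = (-46/9 - 34)² = (-352/9)² = 123904/81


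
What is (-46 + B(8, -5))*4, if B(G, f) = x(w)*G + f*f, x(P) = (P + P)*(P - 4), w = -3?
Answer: 1260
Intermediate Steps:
x(P) = 2*P*(-4 + P) (x(P) = (2*P)*(-4 + P) = 2*P*(-4 + P))
B(G, f) = f² + 42*G (B(G, f) = (2*(-3)*(-4 - 3))*G + f*f = (2*(-3)*(-7))*G + f² = 42*G + f² = f² + 42*G)
(-46 + B(8, -5))*4 = (-46 + ((-5)² + 42*8))*4 = (-46 + (25 + 336))*4 = (-46 + 361)*4 = 315*4 = 1260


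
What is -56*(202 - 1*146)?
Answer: -3136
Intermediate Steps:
-56*(202 - 1*146) = -56*(202 - 146) = -56*56 = -3136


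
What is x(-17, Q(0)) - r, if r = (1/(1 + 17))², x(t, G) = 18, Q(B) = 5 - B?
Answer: 5831/324 ≈ 17.997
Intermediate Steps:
r = 1/324 (r = (1/18)² = 1/324 ≈ 0.0030864)
x(-17, Q(0)) - r = 18 - 1*1/324 = 18 - 1/324 = 5831/324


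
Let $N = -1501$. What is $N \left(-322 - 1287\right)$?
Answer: $2415109$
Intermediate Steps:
$N \left(-322 - 1287\right) = - 1501 \left(-322 - 1287\right) = \left(-1501\right) \left(-1609\right) = 2415109$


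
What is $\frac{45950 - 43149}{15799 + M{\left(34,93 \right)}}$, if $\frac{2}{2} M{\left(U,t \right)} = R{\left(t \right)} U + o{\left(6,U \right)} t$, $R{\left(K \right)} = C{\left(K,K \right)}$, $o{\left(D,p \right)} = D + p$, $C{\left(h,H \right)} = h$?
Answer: $\frac{2801}{22681} \approx 0.1235$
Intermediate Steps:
$R{\left(K \right)} = K$
$M{\left(U,t \right)} = U t + t \left(6 + U\right)$ ($M{\left(U,t \right)} = t U + \left(6 + U\right) t = U t + t \left(6 + U\right)$)
$\frac{45950 - 43149}{15799 + M{\left(34,93 \right)}} = \frac{45950 - 43149}{15799 + 2 \cdot 93 \left(3 + 34\right)} = \frac{2801}{15799 + 2 \cdot 93 \cdot 37} = \frac{2801}{15799 + 6882} = \frac{2801}{22681}$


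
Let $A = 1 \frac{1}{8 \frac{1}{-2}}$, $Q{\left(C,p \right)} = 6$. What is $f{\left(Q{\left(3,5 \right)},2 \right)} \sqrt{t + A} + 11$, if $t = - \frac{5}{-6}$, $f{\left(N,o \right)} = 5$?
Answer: $11 + \frac{5 \sqrt{21}}{6} \approx 14.819$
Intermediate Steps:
$t = \frac{5}{6}$ ($t = \left(-5\right) \left(- \frac{1}{6}\right) = \frac{5}{6} \approx 0.83333$)
$A = - \frac{1}{4}$ ($A = 1 \frac{1}{8 \left(- \frac{1}{2}\right)} = 1 \frac{1}{-4} = 1 \left(- \frac{1}{4}\right) = - \frac{1}{4} \approx -0.25$)
$f{\left(Q{\left(3,5 \right)},2 \right)} \sqrt{t + A} + 11 = 5 \sqrt{\frac{5}{6} - \frac{1}{4}} + 11 = 5 \sqrt{\frac{7}{12}} + 11 = 5 \frac{\sqrt{21}}{6} + 11 = \frac{5 \sqrt{21}}{6} + 11 = 11 + \frac{5 \sqrt{21}}{6}$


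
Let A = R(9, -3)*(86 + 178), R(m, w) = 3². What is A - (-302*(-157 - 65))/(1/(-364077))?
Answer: 24409180764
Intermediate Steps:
R(m, w) = 9
A = 2376 (A = 9*(86 + 178) = 9*264 = 2376)
A - (-302*(-157 - 65))/(1/(-364077)) = 2376 - (-302*(-157 - 65))/(1/(-364077)) = 2376 - (-302*(-222))/(-1/364077) = 2376 - 67044*(-364077) = 2376 - 1*(-24409178388) = 2376 + 24409178388 = 24409180764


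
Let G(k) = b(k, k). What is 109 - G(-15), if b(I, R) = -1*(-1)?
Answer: 108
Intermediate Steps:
b(I, R) = 1
G(k) = 1
109 - G(-15) = 109 - 1*1 = 109 - 1 = 108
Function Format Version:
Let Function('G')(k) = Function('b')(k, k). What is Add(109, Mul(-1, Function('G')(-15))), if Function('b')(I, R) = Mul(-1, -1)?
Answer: 108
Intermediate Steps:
Function('b')(I, R) = 1
Function('G')(k) = 1
Add(109, Mul(-1, Function('G')(-15))) = Add(109, Mul(-1, 1)) = Add(109, -1) = 108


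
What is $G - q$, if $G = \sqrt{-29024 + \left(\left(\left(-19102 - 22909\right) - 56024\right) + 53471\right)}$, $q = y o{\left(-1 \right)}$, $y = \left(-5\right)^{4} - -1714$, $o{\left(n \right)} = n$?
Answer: $2339 + 2 i \sqrt{18397} \approx 2339.0 + 271.27 i$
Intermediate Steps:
$y = 2339$ ($y = 625 + 1714 = 2339$)
$q = -2339$ ($q = 2339 \left(-1\right) = -2339$)
$G = 2 i \sqrt{18397}$ ($G = \sqrt{-29024 + \left(\left(\left(-19102 - 22909\right) - 56024\right) + 53471\right)} = \sqrt{-29024 + \left(\left(-42011 - 56024\right) + 53471\right)} = \sqrt{-29024 + \left(-98035 + 53471\right)} = \sqrt{-29024 - 44564} = \sqrt{-73588} = 2 i \sqrt{18397} \approx 271.27 i$)
$G - q = 2 i \sqrt{18397} - -2339 = 2 i \sqrt{18397} + 2339 = 2339 + 2 i \sqrt{18397}$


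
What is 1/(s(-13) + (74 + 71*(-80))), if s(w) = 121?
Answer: -1/5485 ≈ -0.00018232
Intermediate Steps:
1/(s(-13) + (74 + 71*(-80))) = 1/(121 + (74 + 71*(-80))) = 1/(121 + (74 - 5680)) = 1/(121 - 5606) = 1/(-5485) = -1/5485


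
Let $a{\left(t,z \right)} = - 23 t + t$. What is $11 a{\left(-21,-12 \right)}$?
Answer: $5082$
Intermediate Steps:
$a{\left(t,z \right)} = - 22 t$
$11 a{\left(-21,-12 \right)} = 11 \left(\left(-22\right) \left(-21\right)\right) = 11 \cdot 462 = 5082$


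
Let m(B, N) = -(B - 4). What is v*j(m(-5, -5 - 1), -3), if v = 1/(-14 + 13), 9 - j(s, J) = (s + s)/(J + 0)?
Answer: -15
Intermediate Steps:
m(B, N) = 4 - B (m(B, N) = -(-4 + B) = 4 - B)
j(s, J) = 9 - 2*s/J (j(s, J) = 9 - (s + s)/(J + 0) = 9 - 2*s/J)
v = -1 (v = 1/(-1) = -1)
v*j(m(-5, -5 - 1), -3) = -(9 - 2*(4 - 1*(-5))/(-3)) = -(9 - 2*(4 + 5)*(-⅓)) = -(9 - 2*9*(-⅓)) = -(9 + 6) = -1*15 = -15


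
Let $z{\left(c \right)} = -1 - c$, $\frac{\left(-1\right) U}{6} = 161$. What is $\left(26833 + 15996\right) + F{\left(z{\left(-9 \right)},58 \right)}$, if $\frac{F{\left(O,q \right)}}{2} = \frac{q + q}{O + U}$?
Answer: $\frac{20514975}{479} \approx 42829.0$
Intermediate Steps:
$U = -966$ ($U = \left(-6\right) 161 = -966$)
$F{\left(O,q \right)} = \frac{4 q}{-966 + O}$ ($F{\left(O,q \right)} = 2 \frac{q + q}{O - 966} = 2 \frac{2 q}{-966 + O} = \frac{4 q}{-966 + O}$)
$\left(26833 + 15996\right) + F{\left(z{\left(-9 \right)},58 \right)} = \left(26833 + 15996\right) + 4 \cdot 58 \frac{1}{-966 - -8} = 42829 + 4 \cdot 58 \frac{1}{-966 + \left(-1 + 9\right)} = 42829 + 4 \cdot 58 \frac{1}{-966 + 8} = 42829 + 4 \cdot 58 \frac{1}{-958} = 42829 + 4 \cdot 58 \left(- \frac{1}{958}\right) = 42829 - \frac{116}{479} = \frac{20514975}{479}$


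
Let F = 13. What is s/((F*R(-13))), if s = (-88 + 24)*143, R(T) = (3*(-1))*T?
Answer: -704/39 ≈ -18.051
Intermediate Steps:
R(T) = -3*T
s = -9152 (s = -64*143 = -9152)
s/((F*R(-13))) = -9152/(13*(-3*(-13))) = -9152/(13*39) = -9152/507 = -9152*1/507 = -704/39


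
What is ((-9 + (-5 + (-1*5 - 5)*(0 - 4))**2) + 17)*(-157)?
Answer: -193581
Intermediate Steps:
((-9 + (-5 + (-1*5 - 5)*(0 - 4))**2) + 17)*(-157) = ((-9 + (-5 + (-5 - 5)*(-4))**2) + 17)*(-157) = ((-9 + (-5 - 10*(-4))**2) + 17)*(-157) = ((-9 + (-5 + 40)**2) + 17)*(-157) = ((-9 + 35**2) + 17)*(-157) = ((-9 + 1225) + 17)*(-157) = (1216 + 17)*(-157) = 1233*(-157) = -193581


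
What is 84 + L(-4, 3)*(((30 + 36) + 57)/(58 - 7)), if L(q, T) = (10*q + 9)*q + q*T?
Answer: 6020/17 ≈ 354.12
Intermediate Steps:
L(q, T) = T*q + q*(9 + 10*q) (L(q, T) = (9 + 10*q)*q + T*q = q*(9 + 10*q) + T*q = T*q + q*(9 + 10*q))
84 + L(-4, 3)*(((30 + 36) + 57)/(58 - 7)) = 84 + (-4*(9 + 3 + 10*(-4)))*(((30 + 36) + 57)/(58 - 7)) = 84 + (-4*(9 + 3 - 40))*((66 + 57)/51) = 84 + (-4*(-28))*(123*(1/51)) = 84 + 112*(41/17) = 84 + 4592/17 = 6020/17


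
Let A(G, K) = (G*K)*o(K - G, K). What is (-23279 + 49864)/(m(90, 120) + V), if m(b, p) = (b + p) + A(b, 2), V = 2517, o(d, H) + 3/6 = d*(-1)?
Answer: 26585/18477 ≈ 1.4388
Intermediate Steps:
o(d, H) = -½ - d (o(d, H) = -½ + d*(-1) = -½ - d)
A(G, K) = G*K*(-½ + G - K) (A(G, K) = (G*K)*(-½ - (K - G)) = (G*K)*(-½ + (G - K)) = (G*K)*(-½ + G - K) = G*K*(-½ + G - K))
m(b, p) = b + p + b*(-5 + 2*b) (m(b, p) = (b + p) + (½)*b*2*(-1 - 2*2 + 2*b) = (b + p) + (½)*b*2*(-1 - 4 + 2*b) = (b + p) + (½)*b*2*(-5 + 2*b) = (b + p) + b*(-5 + 2*b) = b + p + b*(-5 + 2*b))
(-23279 + 49864)/(m(90, 120) + V) = (-23279 + 49864)/((90 + 120 + 90*(-5 + 2*90)) + 2517) = 26585/((90 + 120 + 90*(-5 + 180)) + 2517) = 26585/((90 + 120 + 90*175) + 2517) = 26585/((90 + 120 + 15750) + 2517) = 26585/(15960 + 2517) = 26585/18477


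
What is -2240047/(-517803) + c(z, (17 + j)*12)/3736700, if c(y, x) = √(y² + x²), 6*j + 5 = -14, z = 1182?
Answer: 2240047/517803 + √356170/1868350 ≈ 4.3264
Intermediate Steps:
j = -19/6 (j = -⅚ + (⅙)*(-14) = -⅚ - 7/3 = -19/6 ≈ -3.1667)
c(y, x) = √(x² + y²)
-2240047/(-517803) + c(z, (17 + j)*12)/3736700 = -2240047/(-517803) + √(((17 - 19/6)*12)² + 1182²)/3736700 = -2240047*(-1/517803) + √(((83/6)*12)² + 1397124)*(1/3736700) = 2240047/517803 + √(166² + 1397124)*(1/3736700) = 2240047/517803 + √(27556 + 1397124)*(1/3736700) = 2240047/517803 + √1424680*(1/3736700) = 2240047/517803 + (2*√356170)*(1/3736700) = 2240047/517803 + √356170/1868350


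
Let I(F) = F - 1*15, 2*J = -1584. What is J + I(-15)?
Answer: -822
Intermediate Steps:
J = -792 (J = (1/2)*(-1584) = -792)
I(F) = -15 + F (I(F) = F - 15 = -15 + F)
J + I(-15) = -792 + (-15 - 15) = -792 - 30 = -822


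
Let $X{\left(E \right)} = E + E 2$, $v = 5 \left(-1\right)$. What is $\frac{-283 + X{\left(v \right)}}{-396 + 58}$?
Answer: $\frac{149}{169} \approx 0.88166$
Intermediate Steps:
$v = -5$
$X{\left(E \right)} = 3 E$ ($X{\left(E \right)} = E + 2 E = 3 E$)
$\frac{-283 + X{\left(v \right)}}{-396 + 58} = \frac{-283 + 3 \left(-5\right)}{-396 + 58} = \frac{-283 - 15}{-338} = \left(-298\right) \left(- \frac{1}{338}\right) = \frac{149}{169}$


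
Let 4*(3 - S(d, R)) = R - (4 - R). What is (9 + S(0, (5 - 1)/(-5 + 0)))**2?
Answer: 4489/25 ≈ 179.56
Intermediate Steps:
S(d, R) = 4 - R/2 (S(d, R) = 3 - (R - (4 - R))/4 = 3 - (R + (-4 + R))/4 = 3 - (-4 + 2*R)/4 = 3 + (1 - R/2) = 4 - R/2)
(9 + S(0, (5 - 1)/(-5 + 0)))**2 = (9 + (4 - (5 - 1)/(2*(-5 + 0))))**2 = (9 + (4 - 2/(-5)))**2 = (9 + (4 - 2*(-1)/5))**2 = (9 + (4 - 1/2*(-4/5)))**2 = (9 + (4 + 2/5))**2 = (9 + 22/5)**2 = (67/5)**2 = 4489/25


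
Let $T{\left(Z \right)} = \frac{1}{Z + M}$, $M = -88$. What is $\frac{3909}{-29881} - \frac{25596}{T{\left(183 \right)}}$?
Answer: $- \frac{72659241129}{29881} \approx -2.4316 \cdot 10^{6}$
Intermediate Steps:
$T{\left(Z \right)} = \frac{1}{-88 + Z}$ ($T{\left(Z \right)} = \frac{1}{Z - 88} = \frac{1}{-88 + Z}$)
$\frac{3909}{-29881} - \frac{25596}{T{\left(183 \right)}} = \frac{3909}{-29881} - \frac{25596}{\frac{1}{-88 + 183}} = 3909 \left(- \frac{1}{29881}\right) - \frac{25596}{\frac{1}{95}} = - \frac{3909}{29881} - 25596 \frac{1}{\frac{1}{95}} = - \frac{3909}{29881} - 2431620 = - \frac{72659241129}{29881}$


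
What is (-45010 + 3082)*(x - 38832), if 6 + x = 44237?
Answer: -226369272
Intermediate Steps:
x = 44231 (x = -6 + 44237 = 44231)
(-45010 + 3082)*(x - 38832) = (-45010 + 3082)*(44231 - 38832) = -41928*5399 = -226369272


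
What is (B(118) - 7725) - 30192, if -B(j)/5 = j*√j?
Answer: -37917 - 590*√118 ≈ -44326.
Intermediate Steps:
B(j) = -5*j^(3/2) (B(j) = -5*j*√j = -5*j^(3/2))
(B(118) - 7725) - 30192 = (-590*√118 - 7725) - 30192 = (-7725 - 590*√118) - 30192 = -37917 - 590*√118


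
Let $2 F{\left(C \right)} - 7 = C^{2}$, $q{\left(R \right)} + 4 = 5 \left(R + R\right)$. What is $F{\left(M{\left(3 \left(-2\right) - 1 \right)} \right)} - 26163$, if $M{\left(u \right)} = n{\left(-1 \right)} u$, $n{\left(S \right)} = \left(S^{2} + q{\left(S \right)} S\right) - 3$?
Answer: $- \frac{45263}{2} \approx -22632.0$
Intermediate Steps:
$q{\left(R \right)} = -4 + 10 R$ ($q{\left(R \right)} = -4 + 5 \left(R + R\right) = -4 + 5 \cdot 2 R = -4 + 10 R$)
$n{\left(S \right)} = -3 + S^{2} + S \left(-4 + 10 S\right)$ ($n{\left(S \right)} = \left(S^{2} + \left(-4 + 10 S\right) S\right) - 3 = \left(S^{2} + S \left(-4 + 10 S\right)\right) - 3 = -3 + S^{2} + S \left(-4 + 10 S\right)$)
$M{\left(u \right)} = 12 u$ ($M{\left(u \right)} = \left(-3 - -4 + 11 \left(-1\right)^{2}\right) u = \left(-3 + 4 + 11 \cdot 1\right) u = \left(-3 + 4 + 11\right) u = 12 u$)
$F{\left(C \right)} = \frac{7}{2} + \frac{C^{2}}{2}$
$F{\left(M{\left(3 \left(-2\right) - 1 \right)} \right)} - 26163 = \left(\frac{7}{2} + \frac{\left(12 \left(3 \left(-2\right) - 1\right)\right)^{2}}{2}\right) - 26163 = \left(\frac{7}{2} + \frac{\left(12 \left(-6 - 1\right)\right)^{2}}{2}\right) - 26163 = \left(\frac{7}{2} + \frac{\left(12 \left(-7\right)\right)^{2}}{2}\right) - 26163 = \left(\frac{7}{2} + \frac{\left(-84\right)^{2}}{2}\right) - 26163 = \left(\frac{7}{2} + \frac{1}{2} \cdot 7056\right) - 26163 = \left(\frac{7}{2} + 3528\right) - 26163 = \frac{7063}{2} - 26163 = - \frac{45263}{2}$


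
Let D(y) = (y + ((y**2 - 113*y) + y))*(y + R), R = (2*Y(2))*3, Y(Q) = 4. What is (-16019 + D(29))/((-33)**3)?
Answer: 47351/11979 ≈ 3.9528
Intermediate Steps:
R = 24 (R = (2*4)*3 = 8*3 = 24)
D(y) = (24 + y)*(y**2 - 111*y) (D(y) = (y + ((y**2 - 113*y) + y))*(y + 24) = (y + (y**2 - 112*y))*(24 + y) = (y**2 - 111*y)*(24 + y) = (24 + y)*(y**2 - 111*y))
(-16019 + D(29))/((-33)**3) = (-16019 + 29*(-2664 + 29**2 - 87*29))/((-33)**3) = (-16019 + 29*(-2664 + 841 - 2523))/(-35937) = (-16019 + 29*(-4346))*(-1/35937) = (-16019 - 126034)*(-1/35937) = -142053*(-1/35937) = 47351/11979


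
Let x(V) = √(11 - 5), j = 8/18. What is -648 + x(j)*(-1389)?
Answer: -648 - 1389*√6 ≈ -4050.3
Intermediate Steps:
j = 4/9 (j = 8*(1/18) = 4/9 ≈ 0.44444)
x(V) = √6
-648 + x(j)*(-1389) = -648 + √6*(-1389) = -648 - 1389*√6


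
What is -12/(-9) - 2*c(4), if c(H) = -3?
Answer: 22/3 ≈ 7.3333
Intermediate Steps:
-12/(-9) - 2*c(4) = -12/(-9) - 2*(-3) = -12*(-⅑) + 6 = 4/3 + 6 = 22/3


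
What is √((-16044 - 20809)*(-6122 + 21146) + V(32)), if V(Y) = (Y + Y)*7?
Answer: 4*I*√34604939 ≈ 23530.0*I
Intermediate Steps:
V(Y) = 14*Y (V(Y) = (2*Y)*7 = 14*Y)
√((-16044 - 20809)*(-6122 + 21146) + V(32)) = √((-16044 - 20809)*(-6122 + 21146) + 14*32) = √(-36853*15024 + 448) = √(-553679472 + 448) = √(-553679024) = 4*I*√34604939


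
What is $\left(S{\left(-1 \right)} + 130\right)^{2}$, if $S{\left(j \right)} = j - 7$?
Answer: $14884$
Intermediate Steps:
$S{\left(j \right)} = -7 + j$ ($S{\left(j \right)} = j - 7 = -7 + j$)
$\left(S{\left(-1 \right)} + 130\right)^{2} = \left(\left(-7 - 1\right) + 130\right)^{2} = \left(-8 + 130\right)^{2} = 122^{2} = 14884$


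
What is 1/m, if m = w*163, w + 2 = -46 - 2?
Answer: -1/8150 ≈ -0.00012270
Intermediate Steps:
w = -50 (w = -2 + (-46 - 2) = -2 - 48 = -50)
m = -8150 (m = -50*163 = -8150)
1/m = 1/(-8150) = -1/8150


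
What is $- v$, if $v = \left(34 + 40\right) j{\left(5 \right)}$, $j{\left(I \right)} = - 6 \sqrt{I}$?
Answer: $444 \sqrt{5} \approx 992.81$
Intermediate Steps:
$v = - 444 \sqrt{5}$ ($v = \left(34 + 40\right) \left(- 6 \sqrt{5}\right) = 74 \left(- 6 \sqrt{5}\right) = - 444 \sqrt{5} \approx -992.81$)
$- v = - \left(-444\right) \sqrt{5} = 444 \sqrt{5}$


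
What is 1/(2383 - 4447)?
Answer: -1/2064 ≈ -0.00048450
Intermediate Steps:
1/(2383 - 4447) = 1/(-2064) = -1/2064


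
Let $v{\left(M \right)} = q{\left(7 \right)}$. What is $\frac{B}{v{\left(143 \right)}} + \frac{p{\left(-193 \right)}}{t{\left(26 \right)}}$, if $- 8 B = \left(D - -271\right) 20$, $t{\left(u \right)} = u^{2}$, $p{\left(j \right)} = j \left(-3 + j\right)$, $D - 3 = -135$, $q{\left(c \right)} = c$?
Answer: $\frac{14943}{2366} \approx 6.3157$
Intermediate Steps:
$D = -132$ ($D = 3 - 135 = -132$)
$v{\left(M \right)} = 7$
$B = - \frac{695}{2}$ ($B = - \frac{\left(-132 - -271\right) 20}{8} = - \frac{\left(-132 + 271\right) 20}{8} = - \frac{139 \cdot 20}{8} = \left(- \frac{1}{8}\right) 2780 = - \frac{695}{2} \approx -347.5$)
$\frac{B}{v{\left(143 \right)}} + \frac{p{\left(-193 \right)}}{t{\left(26 \right)}} = - \frac{695}{2 \cdot 7} + \frac{\left(-193\right) \left(-3 - 193\right)}{26^{2}} = \left(- \frac{695}{2}\right) \frac{1}{7} + \frac{\left(-193\right) \left(-196\right)}{676} = - \frac{695}{14} + 37828 \cdot \frac{1}{676} = - \frac{695}{14} + \frac{9457}{169} = \frac{14943}{2366}$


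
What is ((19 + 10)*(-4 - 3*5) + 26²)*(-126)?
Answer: -15750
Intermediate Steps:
((19 + 10)*(-4 - 3*5) + 26²)*(-126) = (29*(-4 - 15) + 676)*(-126) = (29*(-19) + 676)*(-126) = (-551 + 676)*(-126) = 125*(-126) = -15750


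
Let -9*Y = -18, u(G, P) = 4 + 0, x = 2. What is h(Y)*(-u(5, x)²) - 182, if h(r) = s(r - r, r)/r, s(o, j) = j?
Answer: -198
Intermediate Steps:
u(G, P) = 4
Y = 2 (Y = -⅑*(-18) = 2)
h(r) = 1 (h(r) = r/r = 1)
h(Y)*(-u(5, x)²) - 182 = 1*(-1*4²) - 182 = 1*(-1*16) - 182 = 1*(-16) - 182 = -16 - 182 = -198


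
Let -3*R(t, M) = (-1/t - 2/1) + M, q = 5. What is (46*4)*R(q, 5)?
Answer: -2576/15 ≈ -171.73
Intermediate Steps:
R(t, M) = 2/3 - M/3 + 1/(3*t) (R(t, M) = -((-1/t - 2/1) + M)/3 = -((-1/t - 2*1) + M)/3 = -((-1/t - 2) + M)/3 = -((-2 - 1/t) + M)/3 = -(-2 + M - 1/t)/3 = 2/3 - M/3 + 1/(3*t))
(46*4)*R(q, 5) = (46*4)*((1/3)*(1 - 1*5*(-2 + 5))/5) = 184*((1/3)*(1/5)*(1 - 1*5*3)) = 184*((1/3)*(1/5)*(1 - 15)) = 184*((1/3)*(1/5)*(-14)) = 184*(-14/15) = -2576/15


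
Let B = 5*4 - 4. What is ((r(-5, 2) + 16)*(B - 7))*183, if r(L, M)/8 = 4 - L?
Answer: 144936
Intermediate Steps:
r(L, M) = 32 - 8*L (r(L, M) = 8*(4 - L) = 32 - 8*L)
B = 16 (B = 20 - 4 = 16)
((r(-5, 2) + 16)*(B - 7))*183 = (((32 - 8*(-5)) + 16)*(16 - 7))*183 = (((32 + 40) + 16)*9)*183 = ((72 + 16)*9)*183 = (88*9)*183 = 792*183 = 144936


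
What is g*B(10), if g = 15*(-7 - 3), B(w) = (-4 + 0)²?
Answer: -2400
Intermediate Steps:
B(w) = 16 (B(w) = (-4)² = 16)
g = -150 (g = 15*(-10) = -150)
g*B(10) = -150*16 = -2400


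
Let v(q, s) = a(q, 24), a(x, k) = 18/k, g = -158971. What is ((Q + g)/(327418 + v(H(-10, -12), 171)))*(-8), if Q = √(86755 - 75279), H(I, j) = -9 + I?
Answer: 5087072/1309675 - 64*√2869/1309675 ≈ 3.8816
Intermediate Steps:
v(q, s) = ¾ (v(q, s) = 18/24 = 18*(1/24) = ¾)
Q = 2*√2869 (Q = √11476 = 2*√2869 ≈ 107.13)
((Q + g)/(327418 + v(H(-10, -12), 171)))*(-8) = ((2*√2869 - 158971)/(327418 + ¾))*(-8) = ((-158971 + 2*√2869)/(1309675/4))*(-8) = ((-158971 + 2*√2869)*(4/1309675))*(-8) = (-635884/1309675 + 8*√2869/1309675)*(-8) = 5087072/1309675 - 64*√2869/1309675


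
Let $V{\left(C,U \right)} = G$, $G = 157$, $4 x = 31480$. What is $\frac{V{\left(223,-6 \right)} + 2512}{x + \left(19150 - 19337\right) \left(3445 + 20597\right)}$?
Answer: $- \frac{2669}{4487984} \approx -0.0005947$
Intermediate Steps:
$x = 7870$ ($x = \frac{1}{4} \cdot 31480 = 7870$)
$V{\left(C,U \right)} = 157$
$\frac{V{\left(223,-6 \right)} + 2512}{x + \left(19150 - 19337\right) \left(3445 + 20597\right)} = \frac{157 + 2512}{7870 + \left(19150 - 19337\right) \left(3445 + 20597\right)} = \frac{2669}{7870 - 4495854} = \frac{2669}{-4487984} = 2669 \left(- \frac{1}{4487984}\right) = - \frac{2669}{4487984}$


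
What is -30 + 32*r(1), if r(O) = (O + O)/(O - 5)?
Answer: -46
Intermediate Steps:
r(O) = 2*O/(-5 + O) (r(O) = (2*O)/(-5 + O) = 2*O/(-5 + O))
-30 + 32*r(1) = -30 + 32*(2*1/(-5 + 1)) = -30 + 32*(2*1/(-4)) = -30 + 32*(2*1*(-1/4)) = -30 + 32*(-1/2) = -30 - 16 = -46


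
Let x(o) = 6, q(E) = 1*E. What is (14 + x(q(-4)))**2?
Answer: 400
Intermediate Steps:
q(E) = E
(14 + x(q(-4)))**2 = (14 + 6)**2 = 20**2 = 400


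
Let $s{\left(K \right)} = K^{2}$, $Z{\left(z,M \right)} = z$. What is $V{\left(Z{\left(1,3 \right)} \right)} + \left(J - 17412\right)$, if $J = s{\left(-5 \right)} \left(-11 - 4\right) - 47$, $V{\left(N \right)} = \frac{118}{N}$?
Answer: $-17716$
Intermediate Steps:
$J = -422$ ($J = \left(-5\right)^{2} \left(-11 - 4\right) - 47 = 25 \left(-11 - 4\right) - 47 = 25 \left(-15\right) - 47 = -375 - 47 = -422$)
$V{\left(Z{\left(1,3 \right)} \right)} + \left(J - 17412\right) = \frac{118}{1} - 17834 = 118 \cdot 1 - 17834 = 118 - 17834 = -17716$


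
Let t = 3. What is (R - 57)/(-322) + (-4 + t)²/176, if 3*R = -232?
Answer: 35947/85008 ≈ 0.42287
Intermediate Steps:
R = -232/3 (R = (⅓)*(-232) = -232/3 ≈ -77.333)
(R - 57)/(-322) + (-4 + t)²/176 = (-232/3 - 57)/(-322) + (-4 + 3)²/176 = -403/3*(-1/322) + (-1)²*(1/176) = 403/966 + 1*(1/176) = 403/966 + 1/176 = 35947/85008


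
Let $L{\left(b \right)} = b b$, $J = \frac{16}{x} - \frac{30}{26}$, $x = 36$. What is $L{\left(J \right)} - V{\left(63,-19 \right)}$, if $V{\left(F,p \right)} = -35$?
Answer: $\frac{486004}{13689} \approx 35.503$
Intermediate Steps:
$J = - \frac{83}{117}$ ($J = \frac{16}{36} - \frac{30}{26} = 16 \cdot \frac{1}{36} - \frac{15}{13} = \frac{4}{9} - \frac{15}{13} = - \frac{83}{117} \approx -0.7094$)
$L{\left(b \right)} = b^{2}$
$L{\left(J \right)} - V{\left(63,-19 \right)} = \left(- \frac{83}{117}\right)^{2} - -35 = \frac{6889}{13689} + 35 = \frac{486004}{13689}$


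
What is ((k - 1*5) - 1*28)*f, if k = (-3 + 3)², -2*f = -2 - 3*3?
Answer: -363/2 ≈ -181.50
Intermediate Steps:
f = 11/2 (f = -(-2 - 3*3)/2 = -(-2 - 9)/2 = -½*(-11) = 11/2 ≈ 5.5000)
k = 0 (k = 0² = 0)
((k - 1*5) - 1*28)*f = ((0 - 1*5) - 1*28)*(11/2) = ((0 - 5) - 28)*(11/2) = (-5 - 28)*(11/2) = -33*11/2 = -363/2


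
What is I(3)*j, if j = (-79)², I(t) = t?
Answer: 18723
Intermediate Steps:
j = 6241
I(3)*j = 3*6241 = 18723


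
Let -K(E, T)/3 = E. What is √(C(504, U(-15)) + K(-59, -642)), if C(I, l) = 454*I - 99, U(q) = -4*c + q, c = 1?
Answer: √228894 ≈ 478.43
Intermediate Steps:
U(q) = -4 + q (U(q) = -4*1 + q = -4 + q)
K(E, T) = -3*E
C(I, l) = -99 + 454*I
√(C(504, U(-15)) + K(-59, -642)) = √((-99 + 454*504) - 3*(-59)) = √((-99 + 228816) + 177) = √(228717 + 177) = √228894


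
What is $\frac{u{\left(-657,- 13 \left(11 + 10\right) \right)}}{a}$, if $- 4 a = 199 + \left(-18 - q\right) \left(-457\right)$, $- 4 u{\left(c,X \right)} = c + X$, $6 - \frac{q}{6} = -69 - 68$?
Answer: $- \frac{930}{400531} \approx -0.0023219$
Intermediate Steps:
$q = 858$ ($q = 36 - 6 \left(-69 - 68\right) = 36 - -822 = 36 + 822 = 858$)
$u{\left(c,X \right)} = - \frac{X}{4} - \frac{c}{4}$ ($u{\left(c,X \right)} = - \frac{c + X}{4} = - \frac{X + c}{4} = - \frac{X}{4} - \frac{c}{4}$)
$a = - \frac{400531}{4}$ ($a = - \frac{199 + \left(-18 - 858\right) \left(-457\right)}{4} = - \frac{199 - -400332}{4} = - \frac{199 + 400332}{4} = \left(- \frac{1}{4}\right) 400531 = - \frac{400531}{4} \approx -1.0013 \cdot 10^{5}$)
$\frac{u{\left(-657,- 13 \left(11 + 10\right) \right)}}{a} = \frac{- \frac{\left(-13\right) \left(11 + 10\right)}{4} - - \frac{657}{4}}{- \frac{400531}{4}} = \left(- \frac{\left(-13\right) 21}{4} + \frac{657}{4}\right) \left(- \frac{4}{400531}\right) = \left(\left(- \frac{1}{4}\right) \left(-273\right) + \frac{657}{4}\right) \left(- \frac{4}{400531}\right) = \left(\frac{273}{4} + \frac{657}{4}\right) \left(- \frac{4}{400531}\right) = \frac{465}{2} \left(- \frac{4}{400531}\right) = - \frac{930}{400531}$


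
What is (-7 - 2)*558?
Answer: -5022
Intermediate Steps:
(-7 - 2)*558 = -9*558 = -5022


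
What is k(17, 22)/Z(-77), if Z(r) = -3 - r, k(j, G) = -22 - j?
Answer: -39/74 ≈ -0.52703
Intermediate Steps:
k(17, 22)/Z(-77) = (-22 - 1*17)/(-3 - 1*(-77)) = (-22 - 17)/(-3 + 77) = -39/74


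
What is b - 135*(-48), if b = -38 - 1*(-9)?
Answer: 6451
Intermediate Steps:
b = -29 (b = -38 + 9 = -29)
b - 135*(-48) = -29 - 135*(-48) = -29 + 6480 = 6451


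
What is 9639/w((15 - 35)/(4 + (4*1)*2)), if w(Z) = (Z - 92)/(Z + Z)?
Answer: 96390/281 ≈ 343.02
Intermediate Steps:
w(Z) = (-92 + Z)/(2*Z) (w(Z) = (-92 + Z)/((2*Z)) = (-92 + Z)*(1/(2*Z)) = (-92 + Z)/(2*Z))
9639/w((15 - 35)/(4 + (4*1)*2)) = 9639/(((-92 + (15 - 35)/(4 + (4*1)*2))/(2*(((15 - 35)/(4 + (4*1)*2)))))) = 9639/(((-92 - 20/(4 + 4*2))/(2*((-20/(4 + 4*2)))))) = 9639/(((-92 - 20/(4 + 8))/(2*((-20/(4 + 8)))))) = 9639/(((-92 - 20/12)/(2*((-20/12))))) = 9639/(((-92 - 20*1/12)/(2*((-20*1/12))))) = 9639/(((-92 - 5/3)/(2*(-5/3)))) = 9639/(((½)*(-⅗)*(-281/3))) = 9639/(281/10) = 9639*(10/281) = 96390/281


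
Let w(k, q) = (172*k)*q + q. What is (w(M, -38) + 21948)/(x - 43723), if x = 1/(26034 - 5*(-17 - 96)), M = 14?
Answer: 308521801/193831346 ≈ 1.5917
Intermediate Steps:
x = 1/26599 (x = 1/(26034 - 5*(-113)) = 1/(26034 + 565) = 1/26599 ≈ 3.7595e-5)
w(k, q) = q + 172*k*q (w(k, q) = 172*k*q + q = q + 172*k*q)
(w(M, -38) + 21948)/(x - 43723) = (-38*(1 + 172*14) + 21948)/(1/26599 - 43723) = (-38*(1 + 2408) + 21948)/(-1162988076/26599) = (-38*2409 + 21948)*(-26599/1162988076) = (-91542 + 21948)*(-26599/1162988076) = -69594*(-26599/1162988076) = 308521801/193831346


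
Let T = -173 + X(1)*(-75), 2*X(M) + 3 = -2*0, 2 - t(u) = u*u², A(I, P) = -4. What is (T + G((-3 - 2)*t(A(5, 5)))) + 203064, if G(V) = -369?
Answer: 405269/2 ≈ 2.0263e+5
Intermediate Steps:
t(u) = 2 - u³ (t(u) = 2 - u*u² = 2 - u³)
X(M) = -3/2 (X(M) = -3/2 + (-2*0)/2 = -3/2 + (½)*0 = -3/2 + 0 = -3/2)
T = -121/2 (T = -173 - 3/2*(-75) = -173 + 225/2 = -121/2 ≈ -60.500)
(T + G((-3 - 2)*t(A(5, 5)))) + 203064 = (-121/2 - 369) + 203064 = -859/2 + 203064 = 405269/2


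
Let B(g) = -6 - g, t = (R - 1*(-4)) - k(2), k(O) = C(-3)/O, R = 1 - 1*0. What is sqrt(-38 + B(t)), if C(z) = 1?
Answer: I*sqrt(194)/2 ≈ 6.9642*I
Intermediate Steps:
R = 1 (R = 1 + 0 = 1)
k(O) = 1/O
t = 9/2 (t = (1 - 1*(-4)) - 1/2 = (1 + 4) - 1*1/2 = 5 - 1/2 = 9/2 ≈ 4.5000)
sqrt(-38 + B(t)) = sqrt(-38 + (-6 - 1*9/2)) = sqrt(-38 + (-6 - 9/2)) = sqrt(-38 - 21/2) = sqrt(-97/2) = I*sqrt(194)/2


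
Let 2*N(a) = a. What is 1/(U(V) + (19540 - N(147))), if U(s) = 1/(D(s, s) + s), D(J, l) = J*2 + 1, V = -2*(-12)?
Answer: 146/2842111 ≈ 5.1370e-5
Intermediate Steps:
V = 24
N(a) = a/2
D(J, l) = 1 + 2*J (D(J, l) = 2*J + 1 = 1 + 2*J)
U(s) = 1/(1 + 3*s) (U(s) = 1/((1 + 2*s) + s) = 1/(1 + 3*s))
1/(U(V) + (19540 - N(147))) = 1/(1/(1 + 3*24) + (19540 - 147/2)) = 1/(1/(1 + 72) + (19540 - 1*147/2)) = 1/(1/73 + (19540 - 147/2)) = 1/(1/73 + 38933/2) = 1/(2842111/146) = 146/2842111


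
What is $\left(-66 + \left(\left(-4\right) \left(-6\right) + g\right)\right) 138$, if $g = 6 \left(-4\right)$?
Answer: $-9108$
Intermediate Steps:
$g = -24$
$\left(-66 + \left(\left(-4\right) \left(-6\right) + g\right)\right) 138 = \left(-66 - 0\right) 138 = \left(-66 + \left(24 - 24\right)\right) 138 = \left(-66 + 0\right) 138 = \left(-66\right) 138 = -9108$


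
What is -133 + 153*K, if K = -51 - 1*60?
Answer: -17116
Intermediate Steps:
K = -111 (K = -51 - 60 = -111)
-133 + 153*K = -133 + 153*(-111) = -133 - 16983 = -17116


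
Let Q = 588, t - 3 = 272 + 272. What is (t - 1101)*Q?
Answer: -325752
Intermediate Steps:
t = 547 (t = 3 + (272 + 272) = 3 + 544 = 547)
(t - 1101)*Q = (547 - 1101)*588 = -554*588 = -325752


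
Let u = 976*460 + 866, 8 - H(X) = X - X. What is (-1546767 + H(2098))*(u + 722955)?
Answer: -1814009566779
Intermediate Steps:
H(X) = 8 (H(X) = 8 - (X - X) = 8 - 1*0 = 8 + 0 = 8)
u = 449826 (u = 448960 + 866 = 449826)
(-1546767 + H(2098))*(u + 722955) = (-1546767 + 8)*(449826 + 722955) = -1546759*1172781 = -1814009566779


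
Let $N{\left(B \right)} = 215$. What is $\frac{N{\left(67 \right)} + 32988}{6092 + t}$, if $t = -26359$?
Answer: $- \frac{33203}{20267} \approx -1.6383$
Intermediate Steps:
$\frac{N{\left(67 \right)} + 32988}{6092 + t} = \frac{215 + 32988}{6092 - 26359} = \frac{33203}{-20267} = 33203 \left(- \frac{1}{20267}\right) = - \frac{33203}{20267}$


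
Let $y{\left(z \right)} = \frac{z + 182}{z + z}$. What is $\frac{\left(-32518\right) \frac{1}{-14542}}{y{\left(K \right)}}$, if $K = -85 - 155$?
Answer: $\frac{3902160}{210859} \approx 18.506$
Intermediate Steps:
$K = -240$ ($K = -85 - 155 = -240$)
$y{\left(z \right)} = \frac{182 + z}{2 z}$
$\frac{\left(-32518\right) \frac{1}{-14542}}{y{\left(K \right)}} = \frac{\left(-32518\right) \frac{1}{-14542}}{\frac{1}{2} \frac{1}{-240} \left(182 - 240\right)} = \frac{\left(-32518\right) \left(- \frac{1}{14542}\right)}{\frac{1}{2} \left(- \frac{1}{240}\right) \left(-58\right)} = \frac{16259}{7271 \cdot \frac{29}{240}} = \frac{16259}{7271} \cdot \frac{240}{29} = \frac{3902160}{210859}$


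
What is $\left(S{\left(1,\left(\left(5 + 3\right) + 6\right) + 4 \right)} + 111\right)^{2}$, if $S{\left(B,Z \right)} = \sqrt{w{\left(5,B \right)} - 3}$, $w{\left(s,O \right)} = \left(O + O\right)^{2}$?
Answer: $12544$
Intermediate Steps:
$w{\left(s,O \right)} = 4 O^{2}$ ($w{\left(s,O \right)} = \left(2 O\right)^{2} = 4 O^{2}$)
$S{\left(B,Z \right)} = \sqrt{-3 + 4 B^{2}}$ ($S{\left(B,Z \right)} = \sqrt{4 B^{2} - 3} = \sqrt{-3 + 4 B^{2}}$)
$\left(S{\left(1,\left(\left(5 + 3\right) + 6\right) + 4 \right)} + 111\right)^{2} = \left(\sqrt{-3 + 4 \cdot 1^{2}} + 111\right)^{2} = \left(\sqrt{-3 + 4 \cdot 1} + 111\right)^{2} = \left(\sqrt{-3 + 4} + 111\right)^{2} = \left(\sqrt{1} + 111\right)^{2} = \left(1 + 111\right)^{2} = 112^{2} = 12544$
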